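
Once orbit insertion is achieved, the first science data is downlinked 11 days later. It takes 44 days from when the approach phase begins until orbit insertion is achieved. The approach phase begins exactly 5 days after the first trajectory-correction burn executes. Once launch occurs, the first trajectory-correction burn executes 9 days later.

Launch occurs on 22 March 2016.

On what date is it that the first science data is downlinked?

Launch occurs: Mar 22, 2016.
The first trajectory-correction burn executes: Mar 22, 2016 + 9 days = Mar 31, 2016.
The approach phase begins: Mar 31, 2016 + 5 days = Apr 5, 2016.
Orbit insertion is achieved: Apr 5, 2016 + 44 days = May 19, 2016.
The first science data is downlinked: May 19, 2016 + 11 days = May 30, 2016.

30 May 2016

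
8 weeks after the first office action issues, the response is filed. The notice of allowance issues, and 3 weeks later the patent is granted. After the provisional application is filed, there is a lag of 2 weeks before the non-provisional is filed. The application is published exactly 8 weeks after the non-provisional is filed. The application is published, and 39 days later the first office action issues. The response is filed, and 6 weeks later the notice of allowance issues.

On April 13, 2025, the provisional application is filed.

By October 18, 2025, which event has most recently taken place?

The provisional application is filed: Apr 13, 2025.
The non-provisional is filed: Apr 13, 2025 + 2 weeks = Apr 27, 2025.
The application is published: Apr 27, 2025 + 8 weeks = Jun 22, 2025.
The first office action issues: Jun 22, 2025 + 39 days = Jul 31, 2025.
The response is filed: Jul 31, 2025 + 8 weeks = Sep 25, 2025.
The notice of allowance issues: Sep 25, 2025 + 6 weeks = Nov 6, 2025.
The patent is granted: Nov 6, 2025 + 3 weeks = Nov 27, 2025.
Oct 18, 2025 falls between when the response is filed (Sep 25, 2025) and when the notice of allowance issues (Nov 6, 2025).

The response is filed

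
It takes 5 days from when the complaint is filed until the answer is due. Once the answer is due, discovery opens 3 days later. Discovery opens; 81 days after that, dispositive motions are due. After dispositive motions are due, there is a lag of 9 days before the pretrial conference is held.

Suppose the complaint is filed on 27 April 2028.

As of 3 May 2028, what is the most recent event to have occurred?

The complaint is filed: Apr 27, 2028.
The answer is due: Apr 27, 2028 + 5 days = May 2, 2028.
Discovery opens: May 2, 2028 + 3 days = May 5, 2028.
Dispositive motions are due: May 5, 2028 + 81 days = Jul 25, 2028.
The pretrial conference is held: Jul 25, 2028 + 9 days = Aug 3, 2028.
May 3, 2028 falls between when the answer is due (May 2, 2028) and when discovery opens (May 5, 2028).

The answer is due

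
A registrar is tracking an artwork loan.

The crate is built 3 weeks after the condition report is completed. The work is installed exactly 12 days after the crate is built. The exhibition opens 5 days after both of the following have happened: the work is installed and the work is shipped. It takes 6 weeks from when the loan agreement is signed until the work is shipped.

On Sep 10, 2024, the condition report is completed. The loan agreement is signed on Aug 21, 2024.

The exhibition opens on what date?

The condition report is completed: Sep 10, 2024.
The crate is built: Sep 10, 2024 + 3 weeks = Oct 1, 2024.
The work is installed: Oct 1, 2024 + 12 days = Oct 13, 2024.
The loan agreement is signed: Aug 21, 2024.
The work is shipped: Aug 21, 2024 + 6 weeks = Oct 2, 2024.
Both prerequisites met — the work is installed (Oct 13, 2024), the work is shipped (Oct 2, 2024); the later is Oct 13, 2024.
The exhibition opens: Oct 13, 2024 + 5 days = Oct 18, 2024.

Oct 18, 2024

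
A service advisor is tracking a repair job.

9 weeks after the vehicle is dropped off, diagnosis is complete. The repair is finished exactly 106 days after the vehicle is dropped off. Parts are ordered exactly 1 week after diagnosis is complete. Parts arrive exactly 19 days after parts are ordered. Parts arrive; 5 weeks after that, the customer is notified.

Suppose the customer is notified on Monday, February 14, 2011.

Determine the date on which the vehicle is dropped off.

Wednesday, October 13, 2010

The customer is notified: Feb 14, 2011.
Parts arrive: Feb 14, 2011 − 5 weeks = Jan 10, 2011.
Parts are ordered: Jan 10, 2011 − 19 days = Dec 22, 2010.
Diagnosis is complete: Dec 22, 2010 − 1 week = Dec 15, 2010.
The vehicle is dropped off: Dec 15, 2010 − 9 weeks = Oct 13, 2010.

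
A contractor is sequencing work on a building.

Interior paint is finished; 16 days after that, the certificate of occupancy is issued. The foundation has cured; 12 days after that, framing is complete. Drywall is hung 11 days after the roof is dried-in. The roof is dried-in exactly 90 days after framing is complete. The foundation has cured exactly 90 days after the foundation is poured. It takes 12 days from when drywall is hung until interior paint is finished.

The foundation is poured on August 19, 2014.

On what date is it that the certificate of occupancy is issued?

The foundation is poured: Aug 19, 2014.
The foundation has cured: Aug 19, 2014 + 90 days = Nov 17, 2014.
Framing is complete: Nov 17, 2014 + 12 days = Nov 29, 2014.
The roof is dried-in: Nov 29, 2014 + 90 days = Feb 27, 2015.
Drywall is hung: Feb 27, 2015 + 11 days = Mar 10, 2015.
Interior paint is finished: Mar 10, 2015 + 12 days = Mar 22, 2015.
The certificate of occupancy is issued: Mar 22, 2015 + 16 days = Apr 7, 2015.

April 7, 2015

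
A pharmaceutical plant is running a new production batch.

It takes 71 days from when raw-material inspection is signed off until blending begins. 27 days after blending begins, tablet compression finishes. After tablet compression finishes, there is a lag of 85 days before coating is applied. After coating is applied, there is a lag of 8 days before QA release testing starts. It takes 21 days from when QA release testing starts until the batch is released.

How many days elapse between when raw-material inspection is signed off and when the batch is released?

212 days

Causal path: raw-material inspection is signed off → blending begins → tablet compression finishes → coating is applied → QA release testing starts → the batch is released.
Total delay along the path: 71 + 27 + 85 + 8 + 21 = 212 days.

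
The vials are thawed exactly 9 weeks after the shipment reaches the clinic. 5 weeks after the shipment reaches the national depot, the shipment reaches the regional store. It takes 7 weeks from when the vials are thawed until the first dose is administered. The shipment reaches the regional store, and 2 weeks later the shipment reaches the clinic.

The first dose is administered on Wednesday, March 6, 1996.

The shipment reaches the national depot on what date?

Wednesday, September 27, 1995

The first dose is administered: Mar 6, 1996.
The vials are thawed: Mar 6, 1996 − 7 weeks = Jan 17, 1996.
The shipment reaches the clinic: Jan 17, 1996 − 9 weeks = Nov 15, 1995.
The shipment reaches the regional store: Nov 15, 1995 − 2 weeks = Nov 1, 1995.
The shipment reaches the national depot: Nov 1, 1995 − 5 weeks = Sep 27, 1995.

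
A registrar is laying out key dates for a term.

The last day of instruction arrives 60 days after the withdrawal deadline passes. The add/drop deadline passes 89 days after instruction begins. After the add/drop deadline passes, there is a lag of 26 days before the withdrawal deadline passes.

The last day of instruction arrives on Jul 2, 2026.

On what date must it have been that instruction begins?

The last day of instruction arrives: Jul 2, 2026.
The withdrawal deadline passes: Jul 2, 2026 − 60 days = May 3, 2026.
The add/drop deadline passes: May 3, 2026 − 26 days = Apr 7, 2026.
Instruction begins: Apr 7, 2026 − 89 days = Jan 8, 2026.

Jan 8, 2026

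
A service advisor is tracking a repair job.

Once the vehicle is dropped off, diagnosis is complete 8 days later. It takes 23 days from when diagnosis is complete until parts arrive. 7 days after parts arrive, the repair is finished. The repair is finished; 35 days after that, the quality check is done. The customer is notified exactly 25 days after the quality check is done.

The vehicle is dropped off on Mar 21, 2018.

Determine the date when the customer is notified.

The vehicle is dropped off: Mar 21, 2018.
Diagnosis is complete: Mar 21, 2018 + 8 days = Mar 29, 2018.
Parts arrive: Mar 29, 2018 + 23 days = Apr 21, 2018.
The repair is finished: Apr 21, 2018 + 7 days = Apr 28, 2018.
The quality check is done: Apr 28, 2018 + 35 days = Jun 2, 2018.
The customer is notified: Jun 2, 2018 + 25 days = Jun 27, 2018.

Jun 27, 2018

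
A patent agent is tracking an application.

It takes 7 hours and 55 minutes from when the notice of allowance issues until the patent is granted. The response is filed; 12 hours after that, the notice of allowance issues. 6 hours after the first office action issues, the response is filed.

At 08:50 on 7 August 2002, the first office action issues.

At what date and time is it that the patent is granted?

10:45 on 8 August 2002

The first office action issues: 08:50 Aug 7, 2002.
The response is filed: 08:50 Aug 7, 2002 + 6h = 14:50 Aug 7, 2002.
The notice of allowance issues: 14:50 Aug 7, 2002 + 12h = 02:50 Aug 8, 2002.
The patent is granted: 02:50 Aug 8, 2002 + 7h55m = 10:45 Aug 8, 2002.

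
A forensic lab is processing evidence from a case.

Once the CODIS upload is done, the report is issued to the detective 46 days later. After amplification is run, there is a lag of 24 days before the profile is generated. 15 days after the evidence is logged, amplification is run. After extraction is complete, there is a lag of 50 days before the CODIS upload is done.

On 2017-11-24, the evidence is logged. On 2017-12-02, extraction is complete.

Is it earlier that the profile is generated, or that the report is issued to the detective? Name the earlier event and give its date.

The evidence is logged: Nov 24, 2017.
Amplification is run: Nov 24, 2017 + 15 days = Dec 9, 2017.
The profile is generated: Dec 9, 2017 + 24 days = Jan 2, 2018.
Extraction is complete: Dec 2, 2017.
The CODIS upload is done: Dec 2, 2017 + 50 days = Jan 21, 2018.
The report is issued to the detective: Jan 21, 2018 + 46 days = Mar 8, 2018.
Comparing: the profile is generated on Jan 2, 2018 vs the report is issued to the detective on Mar 8, 2018. Earlier: the profile is generated.

The profile is generated — 2018-01-02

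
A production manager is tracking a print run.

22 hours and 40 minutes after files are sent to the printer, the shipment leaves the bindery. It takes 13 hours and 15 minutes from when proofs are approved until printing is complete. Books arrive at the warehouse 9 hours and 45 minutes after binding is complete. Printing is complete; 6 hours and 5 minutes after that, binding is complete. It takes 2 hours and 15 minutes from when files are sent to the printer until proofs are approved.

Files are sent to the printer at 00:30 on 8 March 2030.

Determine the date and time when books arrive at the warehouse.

07:50 on 9 March 2030

Files are sent to the printer: 00:30 Mar 8, 2030.
Proofs are approved: 00:30 Mar 8, 2030 + 2h15m = 02:45 Mar 8, 2030.
Printing is complete: 02:45 Mar 8, 2030 + 13h15m = 16:00 Mar 8, 2030.
Binding is complete: 16:00 Mar 8, 2030 + 6h05m = 22:05 Mar 8, 2030.
Books arrive at the warehouse: 22:05 Mar 8, 2030 + 9h45m = 07:50 Mar 9, 2030.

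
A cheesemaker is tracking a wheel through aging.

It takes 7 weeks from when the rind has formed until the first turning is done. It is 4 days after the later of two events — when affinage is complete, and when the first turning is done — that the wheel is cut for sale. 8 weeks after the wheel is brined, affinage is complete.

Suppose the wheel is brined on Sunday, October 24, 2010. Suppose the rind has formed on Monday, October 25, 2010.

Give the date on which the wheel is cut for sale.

Thursday, December 23, 2010

The wheel is brined: Oct 24, 2010.
Affinage is complete: Oct 24, 2010 + 8 weeks = Dec 19, 2010.
The rind has formed: Oct 25, 2010.
The first turning is done: Oct 25, 2010 + 7 weeks = Dec 13, 2010.
Both prerequisites met — affinage is complete (Dec 19, 2010), the first turning is done (Dec 13, 2010); the later is Dec 19, 2010.
The wheel is cut for sale: Dec 19, 2010 + 4 days = Dec 23, 2010.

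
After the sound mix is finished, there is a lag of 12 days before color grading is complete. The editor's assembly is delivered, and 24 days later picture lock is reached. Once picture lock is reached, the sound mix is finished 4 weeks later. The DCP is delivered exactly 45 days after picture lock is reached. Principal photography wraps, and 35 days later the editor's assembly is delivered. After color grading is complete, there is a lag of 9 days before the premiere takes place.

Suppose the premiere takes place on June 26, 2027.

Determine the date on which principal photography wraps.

March 10, 2027

The premiere takes place: Jun 26, 2027.
Color grading is complete: Jun 26, 2027 − 9 days = Jun 17, 2027.
The sound mix is finished: Jun 17, 2027 − 12 days = Jun 5, 2027.
Picture lock is reached: Jun 5, 2027 − 4 weeks = May 8, 2027.
The editor's assembly is delivered: May 8, 2027 − 24 days = Apr 14, 2027.
Principal photography wraps: Apr 14, 2027 − 35 days = Mar 10, 2027.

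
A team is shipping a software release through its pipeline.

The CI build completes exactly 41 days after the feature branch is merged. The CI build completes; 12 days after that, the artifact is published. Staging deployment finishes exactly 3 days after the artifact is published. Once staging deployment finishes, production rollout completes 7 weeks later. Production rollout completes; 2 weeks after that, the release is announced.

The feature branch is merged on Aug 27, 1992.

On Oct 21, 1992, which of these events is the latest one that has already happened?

The feature branch is merged: Aug 27, 1992.
The CI build completes: Aug 27, 1992 + 41 days = Oct 7, 1992.
The artifact is published: Oct 7, 1992 + 12 days = Oct 19, 1992.
Staging deployment finishes: Oct 19, 1992 + 3 days = Oct 22, 1992.
Production rollout completes: Oct 22, 1992 + 7 weeks = Dec 10, 1992.
The release is announced: Dec 10, 1992 + 2 weeks = Dec 24, 1992.
Oct 21, 1992 falls between when the artifact is published (Oct 19, 1992) and when staging deployment finishes (Oct 22, 1992).

The artifact is published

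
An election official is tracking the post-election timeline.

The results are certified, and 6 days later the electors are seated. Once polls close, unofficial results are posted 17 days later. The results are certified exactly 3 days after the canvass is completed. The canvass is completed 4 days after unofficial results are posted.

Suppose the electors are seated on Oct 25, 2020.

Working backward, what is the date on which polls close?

The electors are seated: Oct 25, 2020.
The results are certified: Oct 25, 2020 − 6 days = Oct 19, 2020.
The canvass is completed: Oct 19, 2020 − 3 days = Oct 16, 2020.
Unofficial results are posted: Oct 16, 2020 − 4 days = Oct 12, 2020.
Polls close: Oct 12, 2020 − 17 days = Sep 25, 2020.

Sep 25, 2020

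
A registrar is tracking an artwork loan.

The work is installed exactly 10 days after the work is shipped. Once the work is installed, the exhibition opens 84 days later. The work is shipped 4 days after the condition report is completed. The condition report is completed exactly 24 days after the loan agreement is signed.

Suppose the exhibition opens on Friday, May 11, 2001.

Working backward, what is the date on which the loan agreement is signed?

Tuesday, January 9, 2001

The exhibition opens: May 11, 2001.
The work is installed: May 11, 2001 − 84 days = Feb 16, 2001.
The work is shipped: Feb 16, 2001 − 10 days = Feb 6, 2001.
The condition report is completed: Feb 6, 2001 − 4 days = Feb 2, 2001.
The loan agreement is signed: Feb 2, 2001 − 24 days = Jan 9, 2001.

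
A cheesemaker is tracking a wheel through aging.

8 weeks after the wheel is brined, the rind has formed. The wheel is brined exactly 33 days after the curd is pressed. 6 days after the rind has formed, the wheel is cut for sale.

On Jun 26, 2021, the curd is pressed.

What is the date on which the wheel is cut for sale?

Sep 29, 2021

The curd is pressed: Jun 26, 2021.
The wheel is brined: Jun 26, 2021 + 33 days = Jul 29, 2021.
The rind has formed: Jul 29, 2021 + 8 weeks = Sep 23, 2021.
The wheel is cut for sale: Sep 23, 2021 + 6 days = Sep 29, 2021.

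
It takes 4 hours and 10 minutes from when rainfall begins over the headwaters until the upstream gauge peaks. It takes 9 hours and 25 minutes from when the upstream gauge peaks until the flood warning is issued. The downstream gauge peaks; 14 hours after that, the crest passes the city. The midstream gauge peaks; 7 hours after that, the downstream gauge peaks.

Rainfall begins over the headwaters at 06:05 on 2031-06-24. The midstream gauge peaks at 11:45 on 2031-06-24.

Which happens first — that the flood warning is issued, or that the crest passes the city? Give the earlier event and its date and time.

The flood warning is issued — 19:40 on 2031-06-24

Rainfall begins over the headwaters: 06:05 Jun 24, 2031.
The upstream gauge peaks: 06:05 Jun 24, 2031 + 4h10m = 10:15 Jun 24, 2031.
The flood warning is issued: 10:15 Jun 24, 2031 + 9h25m = 19:40 Jun 24, 2031.
The midstream gauge peaks: 11:45 Jun 24, 2031.
The downstream gauge peaks: 11:45 Jun 24, 2031 + 7h = 18:45 Jun 24, 2031.
The crest passes the city: 18:45 Jun 24, 2031 + 14h = 08:45 Jun 25, 2031.
Comparing: the flood warning is issued at 19:40 Jun 24, 2031 vs the crest passes the city at 08:45 Jun 25, 2031. Earlier: the flood warning is issued.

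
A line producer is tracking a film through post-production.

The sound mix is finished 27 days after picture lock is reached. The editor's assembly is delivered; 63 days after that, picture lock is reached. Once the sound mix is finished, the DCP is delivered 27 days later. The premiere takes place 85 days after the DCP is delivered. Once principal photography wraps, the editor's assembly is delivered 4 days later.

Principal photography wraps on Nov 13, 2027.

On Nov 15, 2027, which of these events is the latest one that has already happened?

Principal photography wraps: Nov 13, 2027.
The editor's assembly is delivered: Nov 13, 2027 + 4 days = Nov 17, 2027.
Picture lock is reached: Nov 17, 2027 + 63 days = Jan 19, 2028.
The sound mix is finished: Jan 19, 2028 + 27 days = Feb 15, 2028.
The DCP is delivered: Feb 15, 2028 + 27 days = Mar 13, 2028.
The premiere takes place: Mar 13, 2028 + 85 days = Jun 6, 2028.
Nov 15, 2027 falls between when principal photography wraps (Nov 13, 2027) and when the editor's assembly is delivered (Nov 17, 2027).

Principal photography wraps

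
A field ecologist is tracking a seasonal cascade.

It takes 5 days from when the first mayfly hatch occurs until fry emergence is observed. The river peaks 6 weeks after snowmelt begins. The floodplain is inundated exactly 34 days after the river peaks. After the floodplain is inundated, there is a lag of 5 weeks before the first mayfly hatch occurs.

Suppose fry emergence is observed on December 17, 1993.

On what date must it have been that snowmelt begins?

August 23, 1993

Fry emergence is observed: Dec 17, 1993.
The first mayfly hatch occurs: Dec 17, 1993 − 5 days = Dec 12, 1993.
The floodplain is inundated: Dec 12, 1993 − 5 weeks = Nov 7, 1993.
The river peaks: Nov 7, 1993 − 34 days = Oct 4, 1993.
Snowmelt begins: Oct 4, 1993 − 6 weeks = Aug 23, 1993.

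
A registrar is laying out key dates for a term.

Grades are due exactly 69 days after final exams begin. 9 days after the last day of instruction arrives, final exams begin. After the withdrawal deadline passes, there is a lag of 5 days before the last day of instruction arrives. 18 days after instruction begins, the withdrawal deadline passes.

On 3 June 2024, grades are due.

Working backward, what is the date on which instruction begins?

Grades are due: Jun 3, 2024.
Final exams begin: Jun 3, 2024 − 69 days = Mar 26, 2024.
The last day of instruction arrives: Mar 26, 2024 − 9 days = Mar 17, 2024.
The withdrawal deadline passes: Mar 17, 2024 − 5 days = Mar 12, 2024.
Instruction begins: Mar 12, 2024 − 18 days = Feb 23, 2024.

23 February 2024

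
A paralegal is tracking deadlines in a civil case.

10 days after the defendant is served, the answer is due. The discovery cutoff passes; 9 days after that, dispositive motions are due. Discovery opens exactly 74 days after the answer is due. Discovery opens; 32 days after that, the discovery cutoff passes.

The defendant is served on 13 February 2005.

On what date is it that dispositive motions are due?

The defendant is served: Feb 13, 2005.
The answer is due: Feb 13, 2005 + 10 days = Feb 23, 2005.
Discovery opens: Feb 23, 2005 + 74 days = May 8, 2005.
The discovery cutoff passes: May 8, 2005 + 32 days = Jun 9, 2005.
Dispositive motions are due: Jun 9, 2005 + 9 days = Jun 18, 2005.

18 June 2005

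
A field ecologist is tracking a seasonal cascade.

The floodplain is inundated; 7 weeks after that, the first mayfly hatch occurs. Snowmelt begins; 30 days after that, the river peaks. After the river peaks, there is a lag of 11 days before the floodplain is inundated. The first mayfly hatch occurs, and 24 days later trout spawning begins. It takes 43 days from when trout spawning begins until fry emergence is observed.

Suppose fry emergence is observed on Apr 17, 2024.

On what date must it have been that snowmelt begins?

Nov 12, 2023

Fry emergence is observed: Apr 17, 2024.
Trout spawning begins: Apr 17, 2024 − 43 days = Mar 5, 2024.
The first mayfly hatch occurs: Mar 5, 2024 − 24 days = Feb 10, 2024.
The floodplain is inundated: Feb 10, 2024 − 7 weeks = Dec 23, 2023.
The river peaks: Dec 23, 2023 − 11 days = Dec 12, 2023.
Snowmelt begins: Dec 12, 2023 − 30 days = Nov 12, 2023.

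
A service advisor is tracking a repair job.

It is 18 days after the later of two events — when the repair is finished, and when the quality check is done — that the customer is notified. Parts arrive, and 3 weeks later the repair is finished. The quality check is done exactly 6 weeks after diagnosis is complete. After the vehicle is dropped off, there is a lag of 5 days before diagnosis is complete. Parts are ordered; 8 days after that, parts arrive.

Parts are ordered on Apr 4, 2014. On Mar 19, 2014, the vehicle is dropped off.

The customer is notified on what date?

Parts are ordered: Apr 4, 2014.
Parts arrive: Apr 4, 2014 + 8 days = Apr 12, 2014.
The repair is finished: Apr 12, 2014 + 3 weeks = May 3, 2014.
The vehicle is dropped off: Mar 19, 2014.
Diagnosis is complete: Mar 19, 2014 + 5 days = Mar 24, 2014.
The quality check is done: Mar 24, 2014 + 6 weeks = May 5, 2014.
Both prerequisites met — the repair is finished (May 3, 2014), the quality check is done (May 5, 2014); the later is May 5, 2014.
The customer is notified: May 5, 2014 + 18 days = May 23, 2014.

May 23, 2014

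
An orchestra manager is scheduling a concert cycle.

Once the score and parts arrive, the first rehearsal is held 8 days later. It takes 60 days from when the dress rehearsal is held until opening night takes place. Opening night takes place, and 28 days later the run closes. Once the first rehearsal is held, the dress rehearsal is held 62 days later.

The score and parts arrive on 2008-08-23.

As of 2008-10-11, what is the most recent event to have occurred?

The first rehearsal is held

The score and parts arrive: Aug 23, 2008.
The first rehearsal is held: Aug 23, 2008 + 8 days = Aug 31, 2008.
The dress rehearsal is held: Aug 31, 2008 + 62 days = Nov 1, 2008.
Opening night takes place: Nov 1, 2008 + 60 days = Dec 31, 2008.
The run closes: Dec 31, 2008 + 28 days = Jan 28, 2009.
Oct 11, 2008 falls between when the first rehearsal is held (Aug 31, 2008) and when the dress rehearsal is held (Nov 1, 2008).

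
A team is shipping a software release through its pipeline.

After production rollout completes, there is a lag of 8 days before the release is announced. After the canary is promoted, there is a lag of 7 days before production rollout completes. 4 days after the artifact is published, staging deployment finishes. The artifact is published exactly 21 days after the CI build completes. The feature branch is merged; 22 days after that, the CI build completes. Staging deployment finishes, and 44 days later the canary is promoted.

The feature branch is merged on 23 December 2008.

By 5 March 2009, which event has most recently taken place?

Staging deployment finishes

The feature branch is merged: Dec 23, 2008.
The CI build completes: Dec 23, 2008 + 22 days = Jan 14, 2009.
The artifact is published: Jan 14, 2009 + 21 days = Feb 4, 2009.
Staging deployment finishes: Feb 4, 2009 + 4 days = Feb 8, 2009.
The canary is promoted: Feb 8, 2009 + 44 days = Mar 24, 2009.
Production rollout completes: Mar 24, 2009 + 7 days = Mar 31, 2009.
The release is announced: Mar 31, 2009 + 8 days = Apr 8, 2009.
Mar 5, 2009 falls between when staging deployment finishes (Feb 8, 2009) and when the canary is promoted (Mar 24, 2009).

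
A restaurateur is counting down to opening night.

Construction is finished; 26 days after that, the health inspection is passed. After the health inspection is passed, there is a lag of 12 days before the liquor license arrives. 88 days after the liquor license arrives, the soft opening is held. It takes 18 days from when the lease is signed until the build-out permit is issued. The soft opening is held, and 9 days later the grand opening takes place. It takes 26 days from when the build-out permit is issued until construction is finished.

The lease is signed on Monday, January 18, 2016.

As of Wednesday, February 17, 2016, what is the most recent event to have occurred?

The build-out permit is issued

The lease is signed: Jan 18, 2016.
The build-out permit is issued: Jan 18, 2016 + 18 days = Feb 5, 2016.
Construction is finished: Feb 5, 2016 + 26 days = Mar 2, 2016.
The health inspection is passed: Mar 2, 2016 + 26 days = Mar 28, 2016.
The liquor license arrives: Mar 28, 2016 + 12 days = Apr 9, 2016.
The soft opening is held: Apr 9, 2016 + 88 days = Jul 6, 2016.
The grand opening takes place: Jul 6, 2016 + 9 days = Jul 15, 2016.
Feb 17, 2016 falls between when the build-out permit is issued (Feb 5, 2016) and when construction is finished (Mar 2, 2016).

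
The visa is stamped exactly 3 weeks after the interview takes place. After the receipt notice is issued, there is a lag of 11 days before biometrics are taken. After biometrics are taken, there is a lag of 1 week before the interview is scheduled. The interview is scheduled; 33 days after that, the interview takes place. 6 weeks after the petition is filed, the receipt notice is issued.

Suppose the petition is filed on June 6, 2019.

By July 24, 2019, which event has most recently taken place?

The petition is filed: Jun 6, 2019.
The receipt notice is issued: Jun 6, 2019 + 6 weeks = Jul 18, 2019.
Biometrics are taken: Jul 18, 2019 + 11 days = Jul 29, 2019.
The interview is scheduled: Jul 29, 2019 + 1 week = Aug 5, 2019.
The interview takes place: Aug 5, 2019 + 33 days = Sep 7, 2019.
The visa is stamped: Sep 7, 2019 + 3 weeks = Sep 28, 2019.
Jul 24, 2019 falls between when the receipt notice is issued (Jul 18, 2019) and when biometrics are taken (Jul 29, 2019).

The receipt notice is issued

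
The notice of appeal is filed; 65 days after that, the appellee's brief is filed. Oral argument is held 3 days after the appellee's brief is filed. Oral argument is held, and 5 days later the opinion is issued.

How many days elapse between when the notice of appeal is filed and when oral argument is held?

68 days

Causal path: the notice of appeal is filed → the appellee's brief is filed → oral argument is held.
Total delay along the path: 65 + 3 = 68 days.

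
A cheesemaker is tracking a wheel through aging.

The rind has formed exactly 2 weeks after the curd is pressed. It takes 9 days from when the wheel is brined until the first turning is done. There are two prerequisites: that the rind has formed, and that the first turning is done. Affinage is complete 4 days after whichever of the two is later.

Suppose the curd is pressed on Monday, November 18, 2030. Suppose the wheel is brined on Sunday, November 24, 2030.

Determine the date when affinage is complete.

The curd is pressed: Nov 18, 2030.
The rind has formed: Nov 18, 2030 + 2 weeks = Dec 2, 2030.
The wheel is brined: Nov 24, 2030.
The first turning is done: Nov 24, 2030 + 9 days = Dec 3, 2030.
Both prerequisites met — the rind has formed (Dec 2, 2030), the first turning is done (Dec 3, 2030); the later is Dec 3, 2030.
Affinage is complete: Dec 3, 2030 + 4 days = Dec 7, 2030.

Saturday, December 7, 2030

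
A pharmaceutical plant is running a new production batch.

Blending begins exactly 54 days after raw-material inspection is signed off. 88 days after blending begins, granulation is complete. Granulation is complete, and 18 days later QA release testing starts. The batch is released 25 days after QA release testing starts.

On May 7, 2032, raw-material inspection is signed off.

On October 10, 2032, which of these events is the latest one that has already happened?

Granulation is complete

Raw-material inspection is signed off: May 7, 2032.
Blending begins: May 7, 2032 + 54 days = Jun 30, 2032.
Granulation is complete: Jun 30, 2032 + 88 days = Sep 26, 2032.
QA release testing starts: Sep 26, 2032 + 18 days = Oct 14, 2032.
The batch is released: Oct 14, 2032 + 25 days = Nov 8, 2032.
Oct 10, 2032 falls between when granulation is complete (Sep 26, 2032) and when QA release testing starts (Oct 14, 2032).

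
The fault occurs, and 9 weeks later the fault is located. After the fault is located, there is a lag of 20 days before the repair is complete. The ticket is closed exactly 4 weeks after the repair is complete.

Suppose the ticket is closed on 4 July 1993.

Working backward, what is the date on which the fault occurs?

15 March 1993

The ticket is closed: Jul 4, 1993.
The repair is complete: Jul 4, 1993 − 4 weeks = Jun 6, 1993.
The fault is located: Jun 6, 1993 − 20 days = May 17, 1993.
The fault occurs: May 17, 1993 − 9 weeks = Mar 15, 1993.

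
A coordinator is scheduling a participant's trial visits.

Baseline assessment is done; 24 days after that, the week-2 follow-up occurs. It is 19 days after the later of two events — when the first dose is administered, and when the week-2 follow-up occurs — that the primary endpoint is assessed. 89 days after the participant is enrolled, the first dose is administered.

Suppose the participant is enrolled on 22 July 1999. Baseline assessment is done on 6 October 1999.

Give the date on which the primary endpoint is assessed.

The participant is enrolled: Jul 22, 1999.
The first dose is administered: Jul 22, 1999 + 89 days = Oct 19, 1999.
Baseline assessment is done: Oct 6, 1999.
The week-2 follow-up occurs: Oct 6, 1999 + 24 days = Oct 30, 1999.
Both prerequisites met — the first dose is administered (Oct 19, 1999), the week-2 follow-up occurs (Oct 30, 1999); the later is Oct 30, 1999.
The primary endpoint is assessed: Oct 30, 1999 + 19 days = Nov 18, 1999.

18 November 1999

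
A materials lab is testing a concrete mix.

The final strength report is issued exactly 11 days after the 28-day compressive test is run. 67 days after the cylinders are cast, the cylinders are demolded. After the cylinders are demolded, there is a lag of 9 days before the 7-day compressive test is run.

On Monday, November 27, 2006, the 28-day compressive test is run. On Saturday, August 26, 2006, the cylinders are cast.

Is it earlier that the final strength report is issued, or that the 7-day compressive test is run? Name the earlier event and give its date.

The 28-day compressive test is run: Nov 27, 2006.
The final strength report is issued: Nov 27, 2006 + 11 days = Dec 8, 2006.
The cylinders are cast: Aug 26, 2006.
The cylinders are demolded: Aug 26, 2006 + 67 days = Nov 1, 2006.
The 7-day compressive test is run: Nov 1, 2006 + 9 days = Nov 10, 2006.
Comparing: the final strength report is issued on Dec 8, 2006 vs the 7-day compressive test is run on Nov 10, 2006. Earlier: the 7-day compressive test is run.

The 7-day compressive test is run — Friday, November 10, 2006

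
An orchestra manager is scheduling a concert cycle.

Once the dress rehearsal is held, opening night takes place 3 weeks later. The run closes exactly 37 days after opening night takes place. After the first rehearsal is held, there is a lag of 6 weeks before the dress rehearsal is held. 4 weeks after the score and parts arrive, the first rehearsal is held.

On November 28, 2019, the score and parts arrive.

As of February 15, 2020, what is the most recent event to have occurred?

The dress rehearsal is held

The score and parts arrive: Nov 28, 2019.
The first rehearsal is held: Nov 28, 2019 + 4 weeks = Dec 26, 2019.
The dress rehearsal is held: Dec 26, 2019 + 6 weeks = Feb 6, 2020.
Opening night takes place: Feb 6, 2020 + 3 weeks = Feb 27, 2020.
The run closes: Feb 27, 2020 + 37 days = Apr 4, 2020.
Feb 15, 2020 falls between when the dress rehearsal is held (Feb 6, 2020) and when opening night takes place (Feb 27, 2020).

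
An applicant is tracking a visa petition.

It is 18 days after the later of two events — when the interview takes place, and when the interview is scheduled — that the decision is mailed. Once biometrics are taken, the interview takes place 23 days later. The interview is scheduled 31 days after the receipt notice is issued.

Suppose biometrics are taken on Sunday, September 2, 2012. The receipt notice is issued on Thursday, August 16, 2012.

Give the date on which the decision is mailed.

Saturday, October 13, 2012

Biometrics are taken: Sep 2, 2012.
The interview takes place: Sep 2, 2012 + 23 days = Sep 25, 2012.
The receipt notice is issued: Aug 16, 2012.
The interview is scheduled: Aug 16, 2012 + 31 days = Sep 16, 2012.
Both prerequisites met — the interview takes place (Sep 25, 2012), the interview is scheduled (Sep 16, 2012); the later is Sep 25, 2012.
The decision is mailed: Sep 25, 2012 + 18 days = Oct 13, 2012.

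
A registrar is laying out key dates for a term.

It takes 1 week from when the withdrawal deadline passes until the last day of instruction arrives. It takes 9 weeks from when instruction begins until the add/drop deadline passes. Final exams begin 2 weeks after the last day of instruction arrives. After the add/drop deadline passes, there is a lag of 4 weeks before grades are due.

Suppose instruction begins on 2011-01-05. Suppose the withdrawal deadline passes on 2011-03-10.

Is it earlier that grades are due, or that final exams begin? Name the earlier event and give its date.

Instruction begins: Jan 5, 2011.
The add/drop deadline passes: Jan 5, 2011 + 9 weeks = Mar 9, 2011.
Grades are due: Mar 9, 2011 + 4 weeks = Apr 6, 2011.
The withdrawal deadline passes: Mar 10, 2011.
The last day of instruction arrives: Mar 10, 2011 + 1 week = Mar 17, 2011.
Final exams begin: Mar 17, 2011 + 2 weeks = Mar 31, 2011.
Comparing: grades are due on Apr 6, 2011 vs final exams begin on Mar 31, 2011. Earlier: final exams begin.

Final exams begin — 2011-03-31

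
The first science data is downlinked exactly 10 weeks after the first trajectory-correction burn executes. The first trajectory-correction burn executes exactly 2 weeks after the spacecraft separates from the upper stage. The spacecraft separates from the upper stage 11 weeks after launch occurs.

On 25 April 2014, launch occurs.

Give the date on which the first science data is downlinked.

Launch occurs: Apr 25, 2014.
The spacecraft separates from the upper stage: Apr 25, 2014 + 11 weeks = Jul 11, 2014.
The first trajectory-correction burn executes: Jul 11, 2014 + 2 weeks = Jul 25, 2014.
The first science data is downlinked: Jul 25, 2014 + 10 weeks = Oct 3, 2014.

3 October 2014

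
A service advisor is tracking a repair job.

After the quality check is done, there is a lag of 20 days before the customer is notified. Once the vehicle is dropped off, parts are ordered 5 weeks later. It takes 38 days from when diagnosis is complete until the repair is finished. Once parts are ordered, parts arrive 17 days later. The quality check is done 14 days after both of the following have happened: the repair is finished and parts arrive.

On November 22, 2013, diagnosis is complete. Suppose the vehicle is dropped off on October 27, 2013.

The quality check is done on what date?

January 13, 2014

Diagnosis is complete: Nov 22, 2013.
The repair is finished: Nov 22, 2013 + 38 days = Dec 30, 2013.
The vehicle is dropped off: Oct 27, 2013.
Parts are ordered: Oct 27, 2013 + 5 weeks = Dec 1, 2013.
Parts arrive: Dec 1, 2013 + 17 days = Dec 18, 2013.
Both prerequisites met — the repair is finished (Dec 30, 2013), parts arrive (Dec 18, 2013); the later is Dec 30, 2013.
The quality check is done: Dec 30, 2013 + 14 days = Jan 13, 2014.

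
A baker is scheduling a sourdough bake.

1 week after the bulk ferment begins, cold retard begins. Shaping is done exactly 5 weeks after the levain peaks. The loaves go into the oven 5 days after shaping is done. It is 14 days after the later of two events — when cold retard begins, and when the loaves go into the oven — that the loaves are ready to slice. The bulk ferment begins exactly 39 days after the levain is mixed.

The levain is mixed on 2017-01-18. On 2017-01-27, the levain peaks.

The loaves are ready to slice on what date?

The levain is mixed: Jan 18, 2017.
The bulk ferment begins: Jan 18, 2017 + 39 days = Feb 26, 2017.
Cold retard begins: Feb 26, 2017 + 1 week = Mar 5, 2017.
The levain peaks: Jan 27, 2017.
Shaping is done: Jan 27, 2017 + 5 weeks = Mar 3, 2017.
The loaves go into the oven: Mar 3, 2017 + 5 days = Mar 8, 2017.
Both prerequisites met — cold retard begins (Mar 5, 2017), the loaves go into the oven (Mar 8, 2017); the later is Mar 8, 2017.
The loaves are ready to slice: Mar 8, 2017 + 14 days = Mar 22, 2017.

2017-03-22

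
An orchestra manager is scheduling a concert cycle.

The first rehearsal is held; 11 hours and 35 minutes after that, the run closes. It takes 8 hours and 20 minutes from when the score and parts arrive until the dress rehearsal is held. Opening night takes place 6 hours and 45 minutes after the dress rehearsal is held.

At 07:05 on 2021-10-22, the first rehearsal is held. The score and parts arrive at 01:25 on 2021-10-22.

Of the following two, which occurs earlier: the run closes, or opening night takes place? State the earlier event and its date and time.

Opening night takes place — 16:30 on 2021-10-22

The first rehearsal is held: 07:05 Oct 22, 2021.
The run closes: 07:05 Oct 22, 2021 + 11h35m = 18:40 Oct 22, 2021.
The score and parts arrive: 01:25 Oct 22, 2021.
The dress rehearsal is held: 01:25 Oct 22, 2021 + 8h20m = 09:45 Oct 22, 2021.
Opening night takes place: 09:45 Oct 22, 2021 + 6h45m = 16:30 Oct 22, 2021.
Comparing: the run closes at 18:40 Oct 22, 2021 vs opening night takes place at 16:30 Oct 22, 2021. Earlier: opening night takes place.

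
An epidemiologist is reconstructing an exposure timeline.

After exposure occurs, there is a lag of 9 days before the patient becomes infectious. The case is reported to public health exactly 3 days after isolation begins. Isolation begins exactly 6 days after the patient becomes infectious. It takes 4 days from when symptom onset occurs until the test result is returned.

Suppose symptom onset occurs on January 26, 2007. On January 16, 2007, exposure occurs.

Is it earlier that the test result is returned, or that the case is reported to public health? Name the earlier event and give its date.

Symptom onset occurs: Jan 26, 2007.
The test result is returned: Jan 26, 2007 + 4 days = Jan 30, 2007.
Exposure occurs: Jan 16, 2007.
The patient becomes infectious: Jan 16, 2007 + 9 days = Jan 25, 2007.
Isolation begins: Jan 25, 2007 + 6 days = Jan 31, 2007.
The case is reported to public health: Jan 31, 2007 + 3 days = Feb 3, 2007.
Comparing: the test result is returned on Jan 30, 2007 vs the case is reported to public health on Feb 3, 2007. Earlier: the test result is returned.

The test result is returned — January 30, 2007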